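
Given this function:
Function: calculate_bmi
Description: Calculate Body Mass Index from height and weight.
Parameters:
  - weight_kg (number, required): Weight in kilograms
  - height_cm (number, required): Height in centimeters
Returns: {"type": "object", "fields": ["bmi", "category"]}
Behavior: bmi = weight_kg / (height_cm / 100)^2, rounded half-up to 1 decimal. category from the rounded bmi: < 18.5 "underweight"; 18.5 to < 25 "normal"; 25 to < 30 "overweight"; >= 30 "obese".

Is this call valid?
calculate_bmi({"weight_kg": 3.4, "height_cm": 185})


Checking all required parameters present and types match... All valid.
Valid


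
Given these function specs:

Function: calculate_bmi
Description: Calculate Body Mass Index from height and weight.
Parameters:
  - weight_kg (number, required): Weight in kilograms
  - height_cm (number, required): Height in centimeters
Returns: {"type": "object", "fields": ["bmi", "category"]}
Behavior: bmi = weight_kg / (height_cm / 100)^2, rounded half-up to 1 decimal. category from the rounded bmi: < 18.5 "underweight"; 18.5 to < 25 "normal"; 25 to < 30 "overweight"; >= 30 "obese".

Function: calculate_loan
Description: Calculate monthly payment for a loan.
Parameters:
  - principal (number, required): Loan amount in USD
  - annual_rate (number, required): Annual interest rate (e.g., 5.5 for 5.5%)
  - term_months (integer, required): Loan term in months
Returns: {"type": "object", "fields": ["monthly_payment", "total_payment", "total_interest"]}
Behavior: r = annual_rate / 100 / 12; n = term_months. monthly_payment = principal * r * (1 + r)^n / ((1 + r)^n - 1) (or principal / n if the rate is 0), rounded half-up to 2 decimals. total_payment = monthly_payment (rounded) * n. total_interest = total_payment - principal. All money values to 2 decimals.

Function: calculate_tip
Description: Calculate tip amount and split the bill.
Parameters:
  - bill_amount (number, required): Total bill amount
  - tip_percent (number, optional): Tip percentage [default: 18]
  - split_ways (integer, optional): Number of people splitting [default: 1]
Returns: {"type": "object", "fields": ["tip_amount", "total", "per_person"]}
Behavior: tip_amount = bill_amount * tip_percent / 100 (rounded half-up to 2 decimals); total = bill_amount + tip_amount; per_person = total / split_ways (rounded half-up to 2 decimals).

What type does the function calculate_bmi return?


The calculate_bmi spec declares Returns: {"type": "object", "fields": ["bmi", "category"]}
Type:
object


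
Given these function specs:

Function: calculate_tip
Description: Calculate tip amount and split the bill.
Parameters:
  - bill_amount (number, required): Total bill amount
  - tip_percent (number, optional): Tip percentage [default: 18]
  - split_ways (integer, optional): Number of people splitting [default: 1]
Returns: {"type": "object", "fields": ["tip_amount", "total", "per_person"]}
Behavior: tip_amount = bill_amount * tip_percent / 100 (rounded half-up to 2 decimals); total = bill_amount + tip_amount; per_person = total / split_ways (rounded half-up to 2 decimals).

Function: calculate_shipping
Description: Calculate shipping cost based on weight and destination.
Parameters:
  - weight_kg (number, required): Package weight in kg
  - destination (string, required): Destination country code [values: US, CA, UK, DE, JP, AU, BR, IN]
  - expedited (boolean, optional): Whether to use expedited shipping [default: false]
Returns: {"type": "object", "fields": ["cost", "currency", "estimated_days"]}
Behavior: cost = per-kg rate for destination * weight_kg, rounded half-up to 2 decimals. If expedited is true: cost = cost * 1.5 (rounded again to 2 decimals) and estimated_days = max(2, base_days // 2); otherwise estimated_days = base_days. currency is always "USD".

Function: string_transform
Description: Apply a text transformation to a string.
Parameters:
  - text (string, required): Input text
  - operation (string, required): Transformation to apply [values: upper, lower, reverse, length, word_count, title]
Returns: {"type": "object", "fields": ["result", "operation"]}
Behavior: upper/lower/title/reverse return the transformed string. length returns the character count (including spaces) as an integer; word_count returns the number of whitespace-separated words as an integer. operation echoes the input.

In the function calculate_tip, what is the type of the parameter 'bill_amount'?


The calculate_tip spec declares:
  - bill_amount (number, required): Total bill amount
Type:
number


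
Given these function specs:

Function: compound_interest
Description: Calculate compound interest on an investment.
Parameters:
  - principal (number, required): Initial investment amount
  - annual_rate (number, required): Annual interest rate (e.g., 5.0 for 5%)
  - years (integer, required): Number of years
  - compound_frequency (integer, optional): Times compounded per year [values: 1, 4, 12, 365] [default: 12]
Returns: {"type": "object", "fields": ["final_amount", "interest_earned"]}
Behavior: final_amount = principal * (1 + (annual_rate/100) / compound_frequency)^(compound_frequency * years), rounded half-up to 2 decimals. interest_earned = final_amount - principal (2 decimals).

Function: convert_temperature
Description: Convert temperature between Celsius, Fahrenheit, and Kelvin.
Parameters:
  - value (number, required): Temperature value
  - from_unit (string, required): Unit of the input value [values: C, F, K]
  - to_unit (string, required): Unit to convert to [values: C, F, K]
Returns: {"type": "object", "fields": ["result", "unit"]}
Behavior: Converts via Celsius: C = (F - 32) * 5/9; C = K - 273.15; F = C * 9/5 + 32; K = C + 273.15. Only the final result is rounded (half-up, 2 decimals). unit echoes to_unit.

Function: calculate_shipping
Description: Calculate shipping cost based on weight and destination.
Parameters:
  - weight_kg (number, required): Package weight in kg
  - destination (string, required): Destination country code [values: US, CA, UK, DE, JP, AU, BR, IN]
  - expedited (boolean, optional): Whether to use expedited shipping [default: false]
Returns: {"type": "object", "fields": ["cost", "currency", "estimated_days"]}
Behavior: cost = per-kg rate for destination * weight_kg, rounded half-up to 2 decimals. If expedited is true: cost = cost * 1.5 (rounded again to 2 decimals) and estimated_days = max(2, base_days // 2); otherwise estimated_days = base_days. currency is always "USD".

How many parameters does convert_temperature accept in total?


Parameters of convert_temperature: value (required), from_unit (required), to_unit (required)
Total:
3


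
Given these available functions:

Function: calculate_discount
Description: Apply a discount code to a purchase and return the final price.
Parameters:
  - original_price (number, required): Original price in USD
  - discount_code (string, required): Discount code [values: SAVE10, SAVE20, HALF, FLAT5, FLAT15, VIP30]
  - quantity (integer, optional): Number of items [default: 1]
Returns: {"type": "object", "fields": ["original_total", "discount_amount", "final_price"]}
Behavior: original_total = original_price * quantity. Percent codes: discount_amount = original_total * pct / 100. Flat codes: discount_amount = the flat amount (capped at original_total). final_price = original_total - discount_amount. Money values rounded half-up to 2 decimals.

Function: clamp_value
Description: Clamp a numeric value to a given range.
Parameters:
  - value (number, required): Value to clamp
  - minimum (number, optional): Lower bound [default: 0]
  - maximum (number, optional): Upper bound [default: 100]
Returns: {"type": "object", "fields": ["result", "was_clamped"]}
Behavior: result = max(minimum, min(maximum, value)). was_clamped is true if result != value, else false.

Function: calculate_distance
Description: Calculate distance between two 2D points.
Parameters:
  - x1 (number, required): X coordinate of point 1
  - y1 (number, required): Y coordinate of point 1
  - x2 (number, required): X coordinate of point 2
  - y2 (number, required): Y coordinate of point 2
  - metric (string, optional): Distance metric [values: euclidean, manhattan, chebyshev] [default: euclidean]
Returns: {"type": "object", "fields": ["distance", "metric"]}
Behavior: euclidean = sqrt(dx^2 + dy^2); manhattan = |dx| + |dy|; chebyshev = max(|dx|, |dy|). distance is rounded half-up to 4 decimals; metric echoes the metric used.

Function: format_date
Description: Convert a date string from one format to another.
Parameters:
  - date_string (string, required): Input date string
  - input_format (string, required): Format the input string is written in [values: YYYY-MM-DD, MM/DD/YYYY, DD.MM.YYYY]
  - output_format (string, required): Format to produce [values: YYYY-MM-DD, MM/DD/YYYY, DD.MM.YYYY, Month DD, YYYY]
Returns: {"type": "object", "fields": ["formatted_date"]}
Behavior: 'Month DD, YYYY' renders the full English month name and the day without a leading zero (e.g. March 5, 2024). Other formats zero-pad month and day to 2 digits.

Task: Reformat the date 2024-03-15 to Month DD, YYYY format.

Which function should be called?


The task needs a function whose description is: Convert a date string from one format to another.
format_date


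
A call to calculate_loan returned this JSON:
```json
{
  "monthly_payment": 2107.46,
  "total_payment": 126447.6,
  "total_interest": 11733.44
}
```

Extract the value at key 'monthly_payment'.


2107.46


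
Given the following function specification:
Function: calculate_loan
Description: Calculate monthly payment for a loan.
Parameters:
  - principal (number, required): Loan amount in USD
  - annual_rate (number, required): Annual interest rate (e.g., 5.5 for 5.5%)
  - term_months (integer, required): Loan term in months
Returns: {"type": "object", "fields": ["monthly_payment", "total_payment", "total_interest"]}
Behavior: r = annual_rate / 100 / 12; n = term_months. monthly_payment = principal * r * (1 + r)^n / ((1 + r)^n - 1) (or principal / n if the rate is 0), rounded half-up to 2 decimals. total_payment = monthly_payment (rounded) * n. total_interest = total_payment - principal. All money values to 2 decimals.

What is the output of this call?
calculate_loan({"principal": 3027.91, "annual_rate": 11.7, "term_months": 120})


r = 11.7 / 100 / 12 = 0.00975 (keep full precision)
(1 + r)^120 = 3.20378542
monthly_payment = 3027.91 * 0.00975 * 3.20378542 / (3.20378542 - 1) = 42.918219 -> 42.92
total_payment = 42.92 * 120 = 5150.40
total_interest = 5150.40 - 3027.91 = 2122.49
Output:
{"monthly_payment": 42.92, "total_payment": 5150.4, "total_interest": 2122.49}


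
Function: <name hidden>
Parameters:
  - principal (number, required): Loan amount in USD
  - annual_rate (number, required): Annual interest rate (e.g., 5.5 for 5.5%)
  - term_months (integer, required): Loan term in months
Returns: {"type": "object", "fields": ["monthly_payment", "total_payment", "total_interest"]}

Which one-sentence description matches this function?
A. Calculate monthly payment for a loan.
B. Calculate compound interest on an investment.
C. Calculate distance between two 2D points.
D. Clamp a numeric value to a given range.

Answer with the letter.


Parameters principal, annual_rate, term_months and return ["monthly_payment", "total_payment", "total_interest"] fit: Calculate monthly payment for a loan.
A


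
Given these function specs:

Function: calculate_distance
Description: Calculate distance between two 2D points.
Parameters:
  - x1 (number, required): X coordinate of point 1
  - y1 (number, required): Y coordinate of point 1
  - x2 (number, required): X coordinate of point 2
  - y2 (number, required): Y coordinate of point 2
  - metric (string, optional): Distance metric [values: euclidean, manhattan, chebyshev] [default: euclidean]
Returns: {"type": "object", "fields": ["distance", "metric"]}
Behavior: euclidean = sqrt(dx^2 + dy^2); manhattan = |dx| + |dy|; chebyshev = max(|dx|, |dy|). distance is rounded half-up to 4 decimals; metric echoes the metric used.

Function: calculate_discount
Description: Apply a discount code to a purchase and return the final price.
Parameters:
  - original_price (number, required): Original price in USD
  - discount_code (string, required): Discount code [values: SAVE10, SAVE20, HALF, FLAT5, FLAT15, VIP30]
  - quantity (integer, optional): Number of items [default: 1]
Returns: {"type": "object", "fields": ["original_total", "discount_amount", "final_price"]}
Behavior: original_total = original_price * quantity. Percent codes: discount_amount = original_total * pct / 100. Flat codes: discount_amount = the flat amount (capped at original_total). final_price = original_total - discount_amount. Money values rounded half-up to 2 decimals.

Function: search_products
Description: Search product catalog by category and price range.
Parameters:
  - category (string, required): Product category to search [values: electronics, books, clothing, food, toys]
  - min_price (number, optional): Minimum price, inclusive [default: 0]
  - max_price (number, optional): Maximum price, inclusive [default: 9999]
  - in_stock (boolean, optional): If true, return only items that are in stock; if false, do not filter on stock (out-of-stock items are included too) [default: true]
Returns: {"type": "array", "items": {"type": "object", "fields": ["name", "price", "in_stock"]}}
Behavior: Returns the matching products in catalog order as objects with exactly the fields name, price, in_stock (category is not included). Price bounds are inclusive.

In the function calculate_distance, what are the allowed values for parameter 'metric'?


The calculate_distance spec declares:
  - metric (string, optional): Distance metric [values: euclidean, manhattan, chebyshev] [default: euclidean]
Allowed values:
euclidean, manhattan, chebyshev


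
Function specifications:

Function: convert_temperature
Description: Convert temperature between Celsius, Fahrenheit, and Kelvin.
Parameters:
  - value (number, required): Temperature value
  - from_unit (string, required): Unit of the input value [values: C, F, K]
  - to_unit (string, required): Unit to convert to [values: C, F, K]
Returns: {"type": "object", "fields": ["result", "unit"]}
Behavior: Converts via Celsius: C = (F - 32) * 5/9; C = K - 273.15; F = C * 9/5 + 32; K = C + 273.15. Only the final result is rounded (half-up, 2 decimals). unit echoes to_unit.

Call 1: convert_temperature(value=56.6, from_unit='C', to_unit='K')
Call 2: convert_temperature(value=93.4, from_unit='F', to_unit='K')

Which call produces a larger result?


Call 1:
  Input already in C: 56.6
  To K: 56.6 + 273.15 = 329.75
  Round to 2 decimals: 329.75
  -> 329.75 K
Call 2:
  To C: (93.4 - 32) * 5/9 = 34.111111
  To K: 34.111111 + 273.15 = 307.261111
  Round to 2 decimals: 307.26
  -> 307.26 K
Call 1 (329.75 K)


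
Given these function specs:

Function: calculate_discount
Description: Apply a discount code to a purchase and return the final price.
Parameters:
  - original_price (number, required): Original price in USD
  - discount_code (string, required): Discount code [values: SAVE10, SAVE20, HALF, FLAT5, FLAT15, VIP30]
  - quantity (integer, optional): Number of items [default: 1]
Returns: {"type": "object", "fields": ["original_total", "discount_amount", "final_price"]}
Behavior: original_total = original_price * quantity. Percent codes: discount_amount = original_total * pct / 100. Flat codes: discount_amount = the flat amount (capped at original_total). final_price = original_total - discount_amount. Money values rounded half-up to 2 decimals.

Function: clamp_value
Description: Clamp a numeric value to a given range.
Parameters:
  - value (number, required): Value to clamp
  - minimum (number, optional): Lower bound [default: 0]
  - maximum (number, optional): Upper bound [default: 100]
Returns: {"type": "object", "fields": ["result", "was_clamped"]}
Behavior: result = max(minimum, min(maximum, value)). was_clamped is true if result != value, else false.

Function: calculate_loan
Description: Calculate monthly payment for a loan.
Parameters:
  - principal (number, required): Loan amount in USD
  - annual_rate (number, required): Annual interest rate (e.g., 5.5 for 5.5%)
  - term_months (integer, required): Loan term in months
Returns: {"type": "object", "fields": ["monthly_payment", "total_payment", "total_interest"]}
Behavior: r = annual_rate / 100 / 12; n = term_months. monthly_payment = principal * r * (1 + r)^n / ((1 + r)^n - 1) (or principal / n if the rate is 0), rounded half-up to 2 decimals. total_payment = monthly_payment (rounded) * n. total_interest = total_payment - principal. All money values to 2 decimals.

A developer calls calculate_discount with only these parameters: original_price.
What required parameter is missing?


Required parameters: original_price, discount_code
Provided: original_price
Missing: discount_code
discount_code


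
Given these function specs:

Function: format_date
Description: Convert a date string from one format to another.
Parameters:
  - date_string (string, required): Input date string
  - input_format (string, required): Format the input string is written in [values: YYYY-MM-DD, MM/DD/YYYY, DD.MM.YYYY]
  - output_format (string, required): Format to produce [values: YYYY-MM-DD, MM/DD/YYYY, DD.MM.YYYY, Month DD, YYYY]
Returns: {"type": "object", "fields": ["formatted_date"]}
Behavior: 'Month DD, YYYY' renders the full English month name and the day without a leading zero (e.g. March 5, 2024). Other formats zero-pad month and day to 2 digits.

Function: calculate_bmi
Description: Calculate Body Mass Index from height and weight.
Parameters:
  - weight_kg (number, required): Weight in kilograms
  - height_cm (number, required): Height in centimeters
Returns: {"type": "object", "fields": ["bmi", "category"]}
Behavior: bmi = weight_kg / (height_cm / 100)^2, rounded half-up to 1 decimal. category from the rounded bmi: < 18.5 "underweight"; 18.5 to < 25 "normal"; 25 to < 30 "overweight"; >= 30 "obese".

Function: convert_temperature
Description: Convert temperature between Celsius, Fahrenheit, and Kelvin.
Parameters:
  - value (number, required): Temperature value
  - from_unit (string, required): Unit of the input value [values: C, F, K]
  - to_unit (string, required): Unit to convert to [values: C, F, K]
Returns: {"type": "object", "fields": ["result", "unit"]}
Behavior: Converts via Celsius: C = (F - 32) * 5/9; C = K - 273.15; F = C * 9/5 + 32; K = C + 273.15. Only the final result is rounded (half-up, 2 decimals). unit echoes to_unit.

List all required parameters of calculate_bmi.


Parameters of calculate_bmi and their required/optional flag:
  weight_kg: required
  height_cm: required
height_cm, weight_kg


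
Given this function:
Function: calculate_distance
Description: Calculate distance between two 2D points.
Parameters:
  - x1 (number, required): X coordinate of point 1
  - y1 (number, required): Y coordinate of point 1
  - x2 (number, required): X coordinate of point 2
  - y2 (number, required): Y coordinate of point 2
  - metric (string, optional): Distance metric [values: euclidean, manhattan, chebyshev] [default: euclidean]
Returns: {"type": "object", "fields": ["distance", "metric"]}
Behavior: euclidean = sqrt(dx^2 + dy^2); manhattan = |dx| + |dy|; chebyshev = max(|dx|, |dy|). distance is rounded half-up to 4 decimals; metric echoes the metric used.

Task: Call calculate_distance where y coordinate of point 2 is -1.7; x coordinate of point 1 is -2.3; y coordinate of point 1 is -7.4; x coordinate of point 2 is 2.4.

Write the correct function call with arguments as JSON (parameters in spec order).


Mapping each described value to its parameter name:
  'Y coordinate of point 2' -> y2 = -1.7
  'X coordinate of point 1' -> x1 = -2.3
  'Y coordinate of point 1' -> y1 = -7.4
  'X coordinate of point 2' -> x2 = 2.4
calculate_distance({"x1": -2.3, "y1": -7.4, "x2": 2.4, "y2": -1.7})


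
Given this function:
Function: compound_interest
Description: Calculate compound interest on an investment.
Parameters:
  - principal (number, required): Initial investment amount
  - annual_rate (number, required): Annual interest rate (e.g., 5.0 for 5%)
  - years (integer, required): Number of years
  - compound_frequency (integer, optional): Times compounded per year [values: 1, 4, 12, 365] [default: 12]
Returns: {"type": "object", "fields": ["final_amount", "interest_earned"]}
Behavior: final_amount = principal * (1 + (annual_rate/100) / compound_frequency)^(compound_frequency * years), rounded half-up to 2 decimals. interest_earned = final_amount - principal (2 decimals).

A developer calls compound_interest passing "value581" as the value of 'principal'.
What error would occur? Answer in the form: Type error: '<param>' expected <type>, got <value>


Spec: 'principal' is declared as number; "value581" is a string.
Type error: 'principal' expected number, got "value581"


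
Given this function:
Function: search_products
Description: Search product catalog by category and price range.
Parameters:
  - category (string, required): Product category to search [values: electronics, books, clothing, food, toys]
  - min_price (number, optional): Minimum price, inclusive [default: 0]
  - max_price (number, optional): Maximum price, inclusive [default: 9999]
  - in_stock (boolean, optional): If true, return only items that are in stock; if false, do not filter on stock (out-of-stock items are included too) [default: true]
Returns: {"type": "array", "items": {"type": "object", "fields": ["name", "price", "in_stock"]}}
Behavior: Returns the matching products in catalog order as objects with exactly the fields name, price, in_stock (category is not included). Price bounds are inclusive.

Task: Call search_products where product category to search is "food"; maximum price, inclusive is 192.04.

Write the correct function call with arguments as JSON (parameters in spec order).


Mapping each described value to its parameter name:
  'Product category to search' -> category = "food"
  'Maximum price, inclusive' -> max_price = 192.04
search_products({"category": "food", "max_price": 192.04})


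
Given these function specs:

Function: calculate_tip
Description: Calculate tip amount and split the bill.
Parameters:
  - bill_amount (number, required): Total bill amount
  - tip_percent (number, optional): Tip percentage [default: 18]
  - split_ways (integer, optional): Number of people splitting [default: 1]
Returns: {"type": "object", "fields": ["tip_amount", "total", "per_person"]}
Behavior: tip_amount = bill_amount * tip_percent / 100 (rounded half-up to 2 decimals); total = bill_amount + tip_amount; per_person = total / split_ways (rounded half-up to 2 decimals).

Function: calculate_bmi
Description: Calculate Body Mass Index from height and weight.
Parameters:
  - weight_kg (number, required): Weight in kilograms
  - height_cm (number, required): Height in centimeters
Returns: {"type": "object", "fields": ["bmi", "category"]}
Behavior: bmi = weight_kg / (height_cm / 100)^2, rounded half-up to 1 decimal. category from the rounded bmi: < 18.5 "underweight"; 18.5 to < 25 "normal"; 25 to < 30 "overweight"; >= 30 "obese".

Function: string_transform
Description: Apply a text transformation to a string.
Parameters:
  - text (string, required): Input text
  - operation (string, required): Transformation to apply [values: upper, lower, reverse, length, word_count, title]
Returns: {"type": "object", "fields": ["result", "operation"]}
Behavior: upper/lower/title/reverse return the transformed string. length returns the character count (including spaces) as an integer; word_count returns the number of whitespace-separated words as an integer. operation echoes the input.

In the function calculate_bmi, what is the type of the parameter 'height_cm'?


The calculate_bmi spec declares:
  - height_cm (number, required): Height in centimeters
Type:
number


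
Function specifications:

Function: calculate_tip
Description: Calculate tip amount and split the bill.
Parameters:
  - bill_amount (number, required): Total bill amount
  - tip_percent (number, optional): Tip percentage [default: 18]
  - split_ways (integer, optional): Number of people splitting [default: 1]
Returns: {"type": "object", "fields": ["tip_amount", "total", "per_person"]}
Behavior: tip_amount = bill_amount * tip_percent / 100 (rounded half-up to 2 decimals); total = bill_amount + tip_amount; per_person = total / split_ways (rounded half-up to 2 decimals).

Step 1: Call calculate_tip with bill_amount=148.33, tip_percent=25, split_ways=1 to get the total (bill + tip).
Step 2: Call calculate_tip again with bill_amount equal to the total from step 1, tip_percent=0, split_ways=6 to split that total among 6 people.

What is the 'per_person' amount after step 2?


Step 1: calculate_tip(bill_amount=148.33, tip_percent=25, split_ways=1)
  tip_amount = 148.33 * 25/100 = 37.0825 -> 37.08
  total = 148.33 + 37.08 = 185.41
  per_person = 185.41 / 1 = 185.41 -> 185.41
  -> total = 185.41
Step 2: calculate_tip(bill_amount=185.41, tip_percent=0, split_ways=6)
  tip_amount = 185.41 * 0/100 = 0 -> 0.00
  total = 185.41 + 0.00 = 185.41
  per_person = 185.41 / 6 = 30.901667 -> 30.90
  -> per_person = 30.90
$30.90


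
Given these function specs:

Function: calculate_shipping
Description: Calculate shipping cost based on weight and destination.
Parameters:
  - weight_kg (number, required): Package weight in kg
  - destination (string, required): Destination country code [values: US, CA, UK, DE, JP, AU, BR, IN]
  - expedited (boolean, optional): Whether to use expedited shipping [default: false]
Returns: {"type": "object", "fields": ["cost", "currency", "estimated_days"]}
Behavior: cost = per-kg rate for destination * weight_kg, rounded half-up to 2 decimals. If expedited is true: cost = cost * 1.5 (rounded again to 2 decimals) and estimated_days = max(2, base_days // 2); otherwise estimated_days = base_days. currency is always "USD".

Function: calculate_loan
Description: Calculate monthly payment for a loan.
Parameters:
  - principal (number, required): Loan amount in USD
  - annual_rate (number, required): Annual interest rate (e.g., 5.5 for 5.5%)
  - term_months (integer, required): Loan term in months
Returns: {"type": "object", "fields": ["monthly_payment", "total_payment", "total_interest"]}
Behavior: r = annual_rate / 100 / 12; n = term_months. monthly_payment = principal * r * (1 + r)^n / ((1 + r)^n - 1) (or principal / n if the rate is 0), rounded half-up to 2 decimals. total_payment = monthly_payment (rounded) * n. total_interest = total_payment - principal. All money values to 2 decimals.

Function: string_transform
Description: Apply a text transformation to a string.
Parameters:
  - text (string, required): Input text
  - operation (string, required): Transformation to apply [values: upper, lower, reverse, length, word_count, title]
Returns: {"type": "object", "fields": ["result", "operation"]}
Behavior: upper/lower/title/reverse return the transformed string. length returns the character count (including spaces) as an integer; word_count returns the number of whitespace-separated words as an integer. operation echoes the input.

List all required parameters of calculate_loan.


Parameters of calculate_loan and their required/optional flag:
  principal: required
  annual_rate: required
  term_months: required
annual_rate, principal, term_months


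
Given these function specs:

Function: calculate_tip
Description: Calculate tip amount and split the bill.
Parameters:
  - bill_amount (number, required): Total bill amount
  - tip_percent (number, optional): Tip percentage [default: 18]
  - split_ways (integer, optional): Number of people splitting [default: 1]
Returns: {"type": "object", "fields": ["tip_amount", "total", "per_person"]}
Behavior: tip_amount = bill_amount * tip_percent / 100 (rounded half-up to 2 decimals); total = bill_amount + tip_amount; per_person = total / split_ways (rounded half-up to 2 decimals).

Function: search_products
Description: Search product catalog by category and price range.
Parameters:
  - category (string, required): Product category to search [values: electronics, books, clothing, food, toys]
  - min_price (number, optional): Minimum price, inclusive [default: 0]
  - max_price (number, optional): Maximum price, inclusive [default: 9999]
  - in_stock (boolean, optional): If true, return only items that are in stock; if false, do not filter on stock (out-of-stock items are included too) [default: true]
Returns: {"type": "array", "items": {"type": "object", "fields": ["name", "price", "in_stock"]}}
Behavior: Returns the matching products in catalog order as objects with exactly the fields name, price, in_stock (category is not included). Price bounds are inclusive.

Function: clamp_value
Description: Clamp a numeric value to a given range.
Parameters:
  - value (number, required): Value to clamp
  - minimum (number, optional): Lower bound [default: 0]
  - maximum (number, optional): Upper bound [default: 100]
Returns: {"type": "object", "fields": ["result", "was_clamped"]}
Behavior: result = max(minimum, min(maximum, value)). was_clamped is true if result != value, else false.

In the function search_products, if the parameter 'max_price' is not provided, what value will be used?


The search_products spec declares:
  - max_price (number, optional): Maximum price, inclusive [default: 9999]
Default:
9999


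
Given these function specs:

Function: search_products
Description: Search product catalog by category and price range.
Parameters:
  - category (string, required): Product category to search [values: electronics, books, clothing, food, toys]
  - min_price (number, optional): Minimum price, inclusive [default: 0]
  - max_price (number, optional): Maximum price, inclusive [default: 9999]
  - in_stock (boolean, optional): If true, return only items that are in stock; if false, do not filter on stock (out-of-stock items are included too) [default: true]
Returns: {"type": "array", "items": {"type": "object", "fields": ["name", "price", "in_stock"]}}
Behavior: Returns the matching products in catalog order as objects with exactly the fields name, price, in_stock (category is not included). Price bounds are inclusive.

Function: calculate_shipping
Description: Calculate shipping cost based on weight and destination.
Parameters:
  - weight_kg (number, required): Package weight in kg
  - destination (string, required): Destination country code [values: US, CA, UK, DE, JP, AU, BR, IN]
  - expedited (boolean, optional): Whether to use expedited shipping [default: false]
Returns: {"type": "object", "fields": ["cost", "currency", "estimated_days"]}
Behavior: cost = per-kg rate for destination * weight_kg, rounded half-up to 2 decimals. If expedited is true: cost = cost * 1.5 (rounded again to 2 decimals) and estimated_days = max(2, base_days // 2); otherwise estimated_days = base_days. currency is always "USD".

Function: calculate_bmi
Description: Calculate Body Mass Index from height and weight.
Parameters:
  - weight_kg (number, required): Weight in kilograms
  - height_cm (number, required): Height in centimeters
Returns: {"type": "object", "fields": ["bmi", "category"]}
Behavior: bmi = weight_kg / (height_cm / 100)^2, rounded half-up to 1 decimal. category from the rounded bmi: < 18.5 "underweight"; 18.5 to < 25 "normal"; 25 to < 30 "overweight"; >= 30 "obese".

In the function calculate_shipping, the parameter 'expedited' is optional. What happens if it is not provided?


The calculate_shipping spec declares:
  - expedited (boolean, optional): Whether to use expedited shipping [default: false]
It defaults to false


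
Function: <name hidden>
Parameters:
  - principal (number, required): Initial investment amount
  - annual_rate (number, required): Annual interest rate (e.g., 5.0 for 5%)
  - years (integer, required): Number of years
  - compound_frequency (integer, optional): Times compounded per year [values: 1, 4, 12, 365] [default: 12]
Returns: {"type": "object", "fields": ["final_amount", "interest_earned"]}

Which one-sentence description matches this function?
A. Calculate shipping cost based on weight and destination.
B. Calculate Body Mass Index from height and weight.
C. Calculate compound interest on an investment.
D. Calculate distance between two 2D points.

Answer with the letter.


Parameters principal, annual_rate, years, compound_frequency and return ["final_amount", "interest_earned"] fit: Calculate compound interest on an investment.
C


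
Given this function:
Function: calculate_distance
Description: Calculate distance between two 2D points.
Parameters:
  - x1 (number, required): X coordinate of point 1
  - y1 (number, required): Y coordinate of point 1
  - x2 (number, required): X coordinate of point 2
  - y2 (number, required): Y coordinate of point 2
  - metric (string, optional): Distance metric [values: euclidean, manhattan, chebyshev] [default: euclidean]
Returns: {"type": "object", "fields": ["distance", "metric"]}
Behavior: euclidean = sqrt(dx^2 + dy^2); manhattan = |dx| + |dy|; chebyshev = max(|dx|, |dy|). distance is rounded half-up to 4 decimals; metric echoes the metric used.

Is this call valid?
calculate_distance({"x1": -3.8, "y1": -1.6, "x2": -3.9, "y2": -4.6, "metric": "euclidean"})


Checking all required parameters present and types match... All valid.
Valid


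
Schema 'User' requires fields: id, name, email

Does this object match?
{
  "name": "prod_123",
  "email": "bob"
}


Checking required fields...
Missing: id
Invalid - missing required field 'id'


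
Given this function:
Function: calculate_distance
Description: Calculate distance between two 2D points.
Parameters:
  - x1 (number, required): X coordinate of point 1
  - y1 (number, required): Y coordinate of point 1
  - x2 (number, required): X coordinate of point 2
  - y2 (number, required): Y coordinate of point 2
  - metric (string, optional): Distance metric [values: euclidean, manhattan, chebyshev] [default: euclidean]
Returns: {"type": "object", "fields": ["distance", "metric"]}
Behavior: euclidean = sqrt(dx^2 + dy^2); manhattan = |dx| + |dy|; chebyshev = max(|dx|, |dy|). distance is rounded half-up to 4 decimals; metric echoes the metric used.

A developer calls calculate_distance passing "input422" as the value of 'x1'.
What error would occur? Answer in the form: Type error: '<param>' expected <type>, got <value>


Spec: 'x1' is declared as number; "input422" is a string.
Type error: 'x1' expected number, got "input422"


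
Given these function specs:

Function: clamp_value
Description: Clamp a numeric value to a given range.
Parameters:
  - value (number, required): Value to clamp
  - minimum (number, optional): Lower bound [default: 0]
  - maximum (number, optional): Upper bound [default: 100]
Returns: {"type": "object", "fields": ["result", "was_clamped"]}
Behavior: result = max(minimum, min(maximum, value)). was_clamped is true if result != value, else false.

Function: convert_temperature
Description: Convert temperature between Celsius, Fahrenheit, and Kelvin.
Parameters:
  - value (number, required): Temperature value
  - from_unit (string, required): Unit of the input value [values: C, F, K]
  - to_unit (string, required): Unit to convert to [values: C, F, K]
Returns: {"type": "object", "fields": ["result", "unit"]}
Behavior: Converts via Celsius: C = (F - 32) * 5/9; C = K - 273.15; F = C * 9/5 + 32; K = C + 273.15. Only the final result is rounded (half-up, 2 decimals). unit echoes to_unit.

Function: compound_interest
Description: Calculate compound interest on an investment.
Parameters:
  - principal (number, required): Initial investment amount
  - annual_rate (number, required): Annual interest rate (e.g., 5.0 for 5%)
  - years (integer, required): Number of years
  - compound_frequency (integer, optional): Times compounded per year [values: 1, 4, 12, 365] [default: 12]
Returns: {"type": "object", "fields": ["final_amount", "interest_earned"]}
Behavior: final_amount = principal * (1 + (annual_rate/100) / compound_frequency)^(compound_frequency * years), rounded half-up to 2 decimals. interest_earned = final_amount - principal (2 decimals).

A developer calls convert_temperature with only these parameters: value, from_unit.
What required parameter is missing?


Required parameters: value, from_unit, to_unit
Provided: value, from_unit
Missing: to_unit
to_unit


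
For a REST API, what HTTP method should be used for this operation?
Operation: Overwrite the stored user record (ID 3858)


GET = read, POST = create, PUT = update/replace, DELETE = remove
This operation is an update/replace.
PUT


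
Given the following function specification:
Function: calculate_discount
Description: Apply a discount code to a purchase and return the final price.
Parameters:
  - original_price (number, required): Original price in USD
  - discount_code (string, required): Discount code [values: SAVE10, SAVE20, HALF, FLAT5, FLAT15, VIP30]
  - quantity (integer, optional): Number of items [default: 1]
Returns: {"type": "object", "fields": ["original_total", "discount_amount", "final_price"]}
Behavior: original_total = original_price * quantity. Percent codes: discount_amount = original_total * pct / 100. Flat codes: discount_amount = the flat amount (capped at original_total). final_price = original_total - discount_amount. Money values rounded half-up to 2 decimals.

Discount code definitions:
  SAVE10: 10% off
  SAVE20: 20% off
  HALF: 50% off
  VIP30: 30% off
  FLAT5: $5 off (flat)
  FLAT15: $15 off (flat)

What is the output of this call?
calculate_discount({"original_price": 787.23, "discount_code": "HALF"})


Defaults applied: quantity=1
original_total = 787.23 * 1 = 787.23
HALF = 50% off: discount_amount = 787.23 * 50/100 = 393.615 -> 393.62
final_price = 787.23 - 393.62 = 393.61
Output:
{"original_total": 787.23, "discount_amount": 393.62, "final_price": 393.61}


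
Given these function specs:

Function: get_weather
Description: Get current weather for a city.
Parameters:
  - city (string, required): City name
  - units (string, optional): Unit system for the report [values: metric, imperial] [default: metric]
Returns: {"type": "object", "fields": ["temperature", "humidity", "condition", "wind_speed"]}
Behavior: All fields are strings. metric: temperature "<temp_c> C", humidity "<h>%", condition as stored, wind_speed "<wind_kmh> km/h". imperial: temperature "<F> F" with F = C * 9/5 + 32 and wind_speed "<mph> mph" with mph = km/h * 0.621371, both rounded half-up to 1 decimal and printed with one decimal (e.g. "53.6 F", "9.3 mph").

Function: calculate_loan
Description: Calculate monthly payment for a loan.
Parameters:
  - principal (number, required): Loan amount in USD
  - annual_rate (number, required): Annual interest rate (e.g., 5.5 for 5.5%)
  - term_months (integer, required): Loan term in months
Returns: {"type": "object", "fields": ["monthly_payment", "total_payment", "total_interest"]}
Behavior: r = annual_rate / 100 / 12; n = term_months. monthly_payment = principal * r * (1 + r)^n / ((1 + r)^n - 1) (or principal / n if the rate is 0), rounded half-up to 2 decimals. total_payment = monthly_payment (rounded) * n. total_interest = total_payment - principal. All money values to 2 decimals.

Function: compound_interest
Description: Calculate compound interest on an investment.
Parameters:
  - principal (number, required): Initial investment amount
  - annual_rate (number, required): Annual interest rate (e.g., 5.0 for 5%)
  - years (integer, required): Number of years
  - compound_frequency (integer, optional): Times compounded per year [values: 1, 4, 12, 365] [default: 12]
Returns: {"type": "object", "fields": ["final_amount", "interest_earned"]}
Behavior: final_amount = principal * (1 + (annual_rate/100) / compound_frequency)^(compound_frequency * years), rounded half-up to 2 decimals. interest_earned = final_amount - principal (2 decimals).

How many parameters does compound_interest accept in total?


Parameters of compound_interest: principal (required), annual_rate (required), years (required), compound_frequency (optional)
Total:
4


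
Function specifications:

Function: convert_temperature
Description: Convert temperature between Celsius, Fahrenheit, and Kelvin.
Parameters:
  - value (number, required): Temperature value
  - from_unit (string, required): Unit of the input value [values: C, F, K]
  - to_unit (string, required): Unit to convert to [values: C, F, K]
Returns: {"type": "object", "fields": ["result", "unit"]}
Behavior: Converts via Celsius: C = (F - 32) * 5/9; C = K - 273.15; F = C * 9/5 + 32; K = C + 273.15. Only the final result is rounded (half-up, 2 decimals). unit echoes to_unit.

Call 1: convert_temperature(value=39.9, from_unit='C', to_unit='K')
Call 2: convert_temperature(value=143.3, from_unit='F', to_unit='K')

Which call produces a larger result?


Call 1:
  Input already in C: 39.9
  To K: 39.9 + 273.15 = 313.05
  Round to 2 decimals: 313.05
  -> 313.05 K
Call 2:
  To C: (143.3 - 32) * 5/9 = 61.833333
  To K: 61.833333 + 273.15 = 334.983333
  Round to 2 decimals: 334.98
  -> 334.98 K
Call 2 (334.98 K)
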